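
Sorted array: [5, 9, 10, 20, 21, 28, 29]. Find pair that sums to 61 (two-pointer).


Two pointers: lo=0, hi=6
No pair sums to 61


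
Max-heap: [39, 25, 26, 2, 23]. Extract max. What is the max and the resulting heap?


Max = 39
Replace root with last, heapify down
Resulting heap: [26, 25, 23, 2]


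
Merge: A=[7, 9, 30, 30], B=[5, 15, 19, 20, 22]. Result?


Compare heads, take smaller each step.
Merged: [5, 7, 9, 15, 19, 20, 22, 30, 30]


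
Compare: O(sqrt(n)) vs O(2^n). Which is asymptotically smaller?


sublinear grows slower than exponential
O(sqrt(n)) is asymptotically smaller; O(2^n) grows faster


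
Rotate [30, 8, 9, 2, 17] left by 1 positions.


Left rotate by 1: [8, 9, 2, 17, 30]


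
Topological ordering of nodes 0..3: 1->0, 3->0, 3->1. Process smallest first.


Kahn's algorithm, process smallest node first
Order: [2, 3, 1, 0]


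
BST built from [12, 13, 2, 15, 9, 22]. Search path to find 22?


BST root = 12
Search for 22: compare at each node
Path: [12, 13, 15, 22]


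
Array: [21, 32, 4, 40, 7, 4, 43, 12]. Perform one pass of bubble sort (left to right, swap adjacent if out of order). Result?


After one pass: [21, 4, 32, 7, 4, 40, 12, 43]


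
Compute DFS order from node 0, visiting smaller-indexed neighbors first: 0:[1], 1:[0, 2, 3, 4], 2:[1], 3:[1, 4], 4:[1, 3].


DFS stack-based: start with [0]
Visit order: [0, 1, 2, 3, 4]


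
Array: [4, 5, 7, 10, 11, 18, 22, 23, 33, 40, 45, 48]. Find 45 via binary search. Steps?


Search for 45:
[0,11] mid=5 arr[5]=18
[6,11] mid=8 arr[8]=33
[9,11] mid=10 arr[10]=45
Total: 3 comparisons


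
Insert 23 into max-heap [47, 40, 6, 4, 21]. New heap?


Append 23: [47, 40, 6, 4, 21, 23]
Bubble up: swap idx 5(23) with idx 2(6)
Result: [47, 40, 23, 4, 21, 6]


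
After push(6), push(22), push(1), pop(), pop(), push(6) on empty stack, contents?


push(6) -> [6]
push(22) -> [6, 22]
push(1) -> [6, 22, 1]
pop() returns 1 -> [6, 22]
pop() returns 22 -> [6]
push(6) -> [6, 6]
Final stack (bottom to top): [6, 6]


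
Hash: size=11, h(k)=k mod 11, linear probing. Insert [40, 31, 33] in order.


Insertions: 40->slot 7; 31->slot 9; 33->slot 0
Table: [33, None, None, None, None, None, None, 40, None, 31, None]


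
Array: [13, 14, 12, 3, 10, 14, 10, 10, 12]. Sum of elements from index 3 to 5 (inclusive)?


Prefix sums: [0, 13, 27, 39, 42, 52, 66, 76, 86, 98]
Sum[3..5] = prefix[6] - prefix[3] = 66 - 39 = 27


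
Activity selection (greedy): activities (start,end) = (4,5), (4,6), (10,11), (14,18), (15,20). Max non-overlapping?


Greedy: pick earliest-ending, then skip overlaps.
Selected (3 activities): [(4, 5), (10, 11), (14, 18)]


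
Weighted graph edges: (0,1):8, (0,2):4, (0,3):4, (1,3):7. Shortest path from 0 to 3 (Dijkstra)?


Dijkstra from 0:
Distances: {0: 0, 1: 8, 2: 4, 3: 4}
Shortest distance to 3 = 4, path = [0, 3]


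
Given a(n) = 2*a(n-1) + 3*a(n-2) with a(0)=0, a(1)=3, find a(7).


Build bottom-up:
...a(5)=183, a(6)=546, a(7)=2*546+3*183=1641


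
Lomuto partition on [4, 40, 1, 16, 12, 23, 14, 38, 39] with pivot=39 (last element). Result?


Elements <= 39 go left of pivot.
Result: [4, 1, 16, 12, 23, 14, 38, 39, 40], pivot at index 7


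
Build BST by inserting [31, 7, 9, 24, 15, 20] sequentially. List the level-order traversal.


Root = 31; build tree by BST insertion.
Level-Order traversal: [31, 7, 9, 24, 15, 20]


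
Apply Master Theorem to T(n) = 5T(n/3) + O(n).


a=5, b=3, c=1. log_3(5)=1.465 > c=1. Case 1: O(n^log_b(a)) = O(n^1.465)
Complexity: O(n^1.465)


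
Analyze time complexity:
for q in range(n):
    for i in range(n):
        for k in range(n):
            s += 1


Per nesting level: O(n) * O(n) * O(n) = O(n^3)
Complexity: O(n^3)


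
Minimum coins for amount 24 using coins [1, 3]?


dp[0]=0; dp[i]=1+min(dp[i-c] for c in coins)
...dp[19]=7, dp[20]=8, dp[21]=7, dp[22]=8, dp[23]=9, dp[24]=8
Minimum coins for 24 = 8


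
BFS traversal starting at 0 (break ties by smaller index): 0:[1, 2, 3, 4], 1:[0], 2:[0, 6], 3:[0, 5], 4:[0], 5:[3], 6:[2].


BFS queue: start with [0]
Visit order: [0, 1, 2, 3, 4, 6, 5]


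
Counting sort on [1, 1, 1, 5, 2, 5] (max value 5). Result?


Count array: [0, 3, 1, 0, 0, 2]
Reconstruct: [1, 1, 1, 2, 5, 5]


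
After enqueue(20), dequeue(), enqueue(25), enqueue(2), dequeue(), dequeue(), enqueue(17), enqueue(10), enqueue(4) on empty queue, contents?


enqueue(20) -> [20]
dequeue() returns 20 -> []
enqueue(25) -> [25]
enqueue(2) -> [25, 2]
dequeue() returns 25 -> [2]
dequeue() returns 2 -> []
enqueue(17) -> [17]
enqueue(10) -> [17, 10]
enqueue(4) -> [17, 10, 4]
Final queue (front to back): [17, 10, 4]


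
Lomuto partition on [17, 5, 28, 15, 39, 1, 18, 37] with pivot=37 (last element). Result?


Elements <= 37 go left of pivot.
Result: [17, 5, 28, 15, 1, 18, 37, 39], pivot at index 6


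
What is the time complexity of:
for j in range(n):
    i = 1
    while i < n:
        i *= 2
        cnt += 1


Per nesting level: O(n) * O(log n) = O(n log n)
Complexity: O(n log n)


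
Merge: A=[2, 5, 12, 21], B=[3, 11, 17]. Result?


Compare heads, take smaller each step.
Merged: [2, 3, 5, 11, 12, 17, 21]


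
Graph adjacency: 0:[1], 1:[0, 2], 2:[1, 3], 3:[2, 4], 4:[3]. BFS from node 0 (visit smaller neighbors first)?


BFS queue: start with [0]
Visit order: [0, 1, 2, 3, 4]


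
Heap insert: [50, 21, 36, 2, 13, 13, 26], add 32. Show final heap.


Append 32: [50, 21, 36, 2, 13, 13, 26, 32]
Bubble up: swap idx 7(32) with idx 3(2); swap idx 3(32) with idx 1(21)
Result: [50, 32, 36, 21, 13, 13, 26, 2]


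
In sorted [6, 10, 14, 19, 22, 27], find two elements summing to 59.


Two pointers: lo=0, hi=5
No pair sums to 59


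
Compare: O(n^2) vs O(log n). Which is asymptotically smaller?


logarithmic grows slower than quadratic
O(log n) is asymptotically smaller; O(n^2) grows faster


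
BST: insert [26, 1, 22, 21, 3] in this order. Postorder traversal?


Root = 26; build tree by BST insertion.
Postorder traversal: [3, 21, 22, 1, 26]


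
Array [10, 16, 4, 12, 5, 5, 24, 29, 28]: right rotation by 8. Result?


Right rotate by 8: [16, 4, 12, 5, 5, 24, 29, 28, 10]


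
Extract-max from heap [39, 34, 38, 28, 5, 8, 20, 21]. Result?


Max = 39
Replace root with last, heapify down
Resulting heap: [38, 34, 21, 28, 5, 8, 20]


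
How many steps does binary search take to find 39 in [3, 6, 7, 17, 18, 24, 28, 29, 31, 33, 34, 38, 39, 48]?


Search for 39:
[0,13] mid=6 arr[6]=28
[7,13] mid=10 arr[10]=34
[11,13] mid=12 arr[12]=39
Total: 3 comparisons


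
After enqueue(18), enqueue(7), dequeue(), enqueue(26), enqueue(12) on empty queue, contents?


enqueue(18) -> [18]
enqueue(7) -> [18, 7]
dequeue() returns 18 -> [7]
enqueue(26) -> [7, 26]
enqueue(12) -> [7, 26, 12]
Final queue (front to back): [7, 26, 12]


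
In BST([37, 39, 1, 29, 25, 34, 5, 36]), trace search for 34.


BST root = 37
Search for 34: compare at each node
Path: [37, 1, 29, 34]


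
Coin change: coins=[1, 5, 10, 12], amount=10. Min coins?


dp[0]=0; dp[i]=1+min(dp[i-c] for c in coins)
...dp[5]=1, dp[6]=2, dp[7]=3, dp[8]=4, dp[9]=5, dp[10]=1
Minimum coins for 10 = 1


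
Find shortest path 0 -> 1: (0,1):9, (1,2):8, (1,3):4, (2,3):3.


Dijkstra from 0:
Distances: {0: 0, 1: 9, 2: 16, 3: 13}
Shortest distance to 1 = 9, path = [0, 1]


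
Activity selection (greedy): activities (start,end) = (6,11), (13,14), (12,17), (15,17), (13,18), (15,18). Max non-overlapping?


Greedy: pick earliest-ending, then skip overlaps.
Selected (3 activities): [(6, 11), (13, 14), (15, 17)]


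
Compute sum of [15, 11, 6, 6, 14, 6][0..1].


Prefix sums: [0, 15, 26, 32, 38, 52, 58]
Sum[0..1] = prefix[2] - prefix[0] = 26 - 0 = 26


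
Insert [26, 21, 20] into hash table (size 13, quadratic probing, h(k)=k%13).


Insertions: 26->slot 0; 21->slot 8; 20->slot 7
Table: [26, None, None, None, None, None, None, 20, 21, None, None, None, None]


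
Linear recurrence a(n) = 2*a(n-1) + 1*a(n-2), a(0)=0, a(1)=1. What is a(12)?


Build bottom-up:
...a(10)=2378, a(11)=5741, a(12)=2*5741+1*2378=13860


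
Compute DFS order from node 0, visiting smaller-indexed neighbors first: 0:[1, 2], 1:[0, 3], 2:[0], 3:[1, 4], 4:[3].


DFS stack-based: start with [0]
Visit order: [0, 1, 3, 4, 2]


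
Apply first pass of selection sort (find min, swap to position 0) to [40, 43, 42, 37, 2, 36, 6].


After one pass: [2, 43, 42, 37, 40, 36, 6]


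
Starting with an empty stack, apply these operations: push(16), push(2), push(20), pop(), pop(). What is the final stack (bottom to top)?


push(16) -> [16]
push(2) -> [16, 2]
push(20) -> [16, 2, 20]
pop() returns 20 -> [16, 2]
pop() returns 2 -> [16]
Final stack (bottom to top): [16]


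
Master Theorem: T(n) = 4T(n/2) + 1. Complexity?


a=4, b=2, c=0. log_2(4)=2 > c=0. Case 1: O(n^log_b(a)) = O(n^2)
Complexity: O(n^2)


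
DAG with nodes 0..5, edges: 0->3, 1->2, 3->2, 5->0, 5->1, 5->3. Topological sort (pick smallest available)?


Kahn's algorithm, process smallest node first
Order: [4, 5, 0, 1, 3, 2]


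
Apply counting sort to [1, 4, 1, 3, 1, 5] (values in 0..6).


Count array: [0, 3, 0, 1, 1, 1, 0]
Reconstruct: [1, 1, 1, 3, 4, 5]


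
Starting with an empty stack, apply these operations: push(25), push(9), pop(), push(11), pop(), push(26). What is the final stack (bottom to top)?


push(25) -> [25]
push(9) -> [25, 9]
pop() returns 9 -> [25]
push(11) -> [25, 11]
pop() returns 11 -> [25]
push(26) -> [25, 26]
Final stack (bottom to top): [25, 26]


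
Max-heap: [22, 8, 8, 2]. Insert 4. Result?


Append 4: [22, 8, 8, 2, 4]
Bubble up: no swaps needed
Result: [22, 8, 8, 2, 4]


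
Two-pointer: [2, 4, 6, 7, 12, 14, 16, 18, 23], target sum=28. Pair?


Two pointers: lo=0, hi=8
Found pair: (12, 16) summing to 28


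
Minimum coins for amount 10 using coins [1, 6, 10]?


dp[0]=0; dp[i]=1+min(dp[i-c] for c in coins)
...dp[5]=5, dp[6]=1, dp[7]=2, dp[8]=3, dp[9]=4, dp[10]=1
Minimum coins for 10 = 1


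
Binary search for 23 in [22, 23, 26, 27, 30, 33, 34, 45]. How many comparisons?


Search for 23:
[0,7] mid=3 arr[3]=27
[0,2] mid=1 arr[1]=23
Total: 2 comparisons


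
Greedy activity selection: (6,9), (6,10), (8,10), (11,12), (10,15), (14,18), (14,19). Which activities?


Greedy: pick earliest-ending, then skip overlaps.
Selected (3 activities): [(6, 9), (11, 12), (14, 18)]


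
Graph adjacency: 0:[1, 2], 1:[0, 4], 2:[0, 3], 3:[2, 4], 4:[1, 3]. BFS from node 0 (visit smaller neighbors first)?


BFS queue: start with [0]
Visit order: [0, 1, 2, 4, 3]


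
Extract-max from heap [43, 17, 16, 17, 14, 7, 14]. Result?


Max = 43
Replace root with last, heapify down
Resulting heap: [17, 17, 16, 14, 14, 7]


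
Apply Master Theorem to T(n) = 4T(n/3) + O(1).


a=4, b=3, c=0. log_3(4)=1.262 > c=0. Case 1: O(n^log_b(a)) = O(n^1.262)
Complexity: O(n^1.262)


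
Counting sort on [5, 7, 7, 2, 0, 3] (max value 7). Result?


Count array: [1, 0, 1, 1, 0, 1, 0, 2]
Reconstruct: [0, 2, 3, 5, 7, 7]


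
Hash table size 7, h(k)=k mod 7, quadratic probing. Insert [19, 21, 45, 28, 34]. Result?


Insertions: 19->slot 5; 21->slot 0; 45->slot 3; 28->slot 1; 34->slot 6
Table: [21, 28, None, 45, None, 19, 34]


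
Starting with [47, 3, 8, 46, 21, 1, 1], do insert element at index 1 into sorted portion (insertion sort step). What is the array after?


After one pass: [3, 47, 8, 46, 21, 1, 1]


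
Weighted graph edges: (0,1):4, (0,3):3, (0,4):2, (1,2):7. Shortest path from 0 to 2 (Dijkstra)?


Dijkstra from 0:
Distances: {0: 0, 1: 4, 2: 11, 3: 3, 4: 2}
Shortest distance to 2 = 11, path = [0, 1, 2]


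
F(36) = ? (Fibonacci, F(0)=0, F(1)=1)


F(n)=F(n-1)+F(n-2)
...F(34)=5702887, F(35)=9227465, F(36)=14930352


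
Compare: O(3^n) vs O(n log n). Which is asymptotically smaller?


linearithmic grows slower than exponential (base 3)
O(n log n) is asymptotically smaller; O(3^n) grows faster


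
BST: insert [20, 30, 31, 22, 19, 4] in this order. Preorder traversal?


Root = 20; build tree by BST insertion.
Preorder traversal: [20, 19, 4, 30, 22, 31]


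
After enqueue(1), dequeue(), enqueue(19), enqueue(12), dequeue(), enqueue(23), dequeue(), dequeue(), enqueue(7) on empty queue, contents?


enqueue(1) -> [1]
dequeue() returns 1 -> []
enqueue(19) -> [19]
enqueue(12) -> [19, 12]
dequeue() returns 19 -> [12]
enqueue(23) -> [12, 23]
dequeue() returns 12 -> [23]
dequeue() returns 23 -> []
enqueue(7) -> [7]
Final queue (front to back): [7]


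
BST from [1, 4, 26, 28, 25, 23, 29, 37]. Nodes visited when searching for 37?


BST root = 1
Search for 37: compare at each node
Path: [1, 4, 26, 28, 29, 37]


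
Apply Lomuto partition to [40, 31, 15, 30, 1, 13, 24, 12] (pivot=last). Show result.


Elements <= 12 go left of pivot.
Result: [1, 12, 15, 30, 40, 13, 24, 31], pivot at index 1


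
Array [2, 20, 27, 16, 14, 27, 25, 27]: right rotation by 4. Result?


Right rotate by 4: [14, 27, 25, 27, 2, 20, 27, 16]


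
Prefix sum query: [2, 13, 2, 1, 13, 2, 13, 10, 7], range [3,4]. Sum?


Prefix sums: [0, 2, 15, 17, 18, 31, 33, 46, 56, 63]
Sum[3..4] = prefix[5] - prefix[3] = 31 - 17 = 14


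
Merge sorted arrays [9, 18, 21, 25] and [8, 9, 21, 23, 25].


Compare heads, take smaller each step.
Merged: [8, 9, 9, 18, 21, 21, 23, 25, 25]


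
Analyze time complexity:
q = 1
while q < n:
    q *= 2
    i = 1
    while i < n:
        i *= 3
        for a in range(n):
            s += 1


Per nesting level: O(log n) * O(log n) * O(n) = O(n (log n)^2)
Complexity: O(n (log n)^2)


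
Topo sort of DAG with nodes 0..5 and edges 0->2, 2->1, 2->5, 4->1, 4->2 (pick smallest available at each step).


Kahn's algorithm, process smallest node first
Order: [0, 3, 4, 2, 1, 5]


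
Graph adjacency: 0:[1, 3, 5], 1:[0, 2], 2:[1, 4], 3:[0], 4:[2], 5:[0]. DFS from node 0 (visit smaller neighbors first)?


DFS stack-based: start with [0]
Visit order: [0, 1, 2, 4, 3, 5]


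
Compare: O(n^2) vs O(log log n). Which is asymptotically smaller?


double-logarithmic grows slower than quadratic
O(log log n) is asymptotically smaller; O(n^2) grows faster


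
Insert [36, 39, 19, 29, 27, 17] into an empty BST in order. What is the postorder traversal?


Root = 36; build tree by BST insertion.
Postorder traversal: [17, 27, 29, 19, 39, 36]


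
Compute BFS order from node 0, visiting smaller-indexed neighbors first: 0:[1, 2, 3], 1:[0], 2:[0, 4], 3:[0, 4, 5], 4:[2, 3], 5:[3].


BFS queue: start with [0]
Visit order: [0, 1, 2, 3, 4, 5]


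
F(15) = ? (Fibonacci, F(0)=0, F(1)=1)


F(n)=F(n-1)+F(n-2)
...F(13)=233, F(14)=377, F(15)=610


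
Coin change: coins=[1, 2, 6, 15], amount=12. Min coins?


dp[0]=0; dp[i]=1+min(dp[i-c] for c in coins)
...dp[7]=2, dp[8]=2, dp[9]=3, dp[10]=3, dp[11]=4, dp[12]=2
Minimum coins for 12 = 2


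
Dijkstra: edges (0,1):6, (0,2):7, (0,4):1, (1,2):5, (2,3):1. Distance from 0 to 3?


Dijkstra from 0:
Distances: {0: 0, 1: 6, 2: 7, 3: 8, 4: 1}
Shortest distance to 3 = 8, path = [0, 2, 3]


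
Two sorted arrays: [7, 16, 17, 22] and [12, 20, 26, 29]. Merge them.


Compare heads, take smaller each step.
Merged: [7, 12, 16, 17, 20, 22, 26, 29]


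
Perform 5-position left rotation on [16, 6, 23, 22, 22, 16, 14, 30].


Left rotate by 5: [16, 14, 30, 16, 6, 23, 22, 22]


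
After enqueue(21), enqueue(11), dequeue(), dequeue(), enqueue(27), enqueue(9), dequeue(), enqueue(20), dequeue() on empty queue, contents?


enqueue(21) -> [21]
enqueue(11) -> [21, 11]
dequeue() returns 21 -> [11]
dequeue() returns 11 -> []
enqueue(27) -> [27]
enqueue(9) -> [27, 9]
dequeue() returns 27 -> [9]
enqueue(20) -> [9, 20]
dequeue() returns 9 -> [20]
Final queue (front to back): [20]


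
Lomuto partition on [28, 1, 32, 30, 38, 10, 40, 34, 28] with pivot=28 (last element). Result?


Elements <= 28 go left of pivot.
Result: [28, 1, 10, 28, 38, 32, 40, 34, 30], pivot at index 3


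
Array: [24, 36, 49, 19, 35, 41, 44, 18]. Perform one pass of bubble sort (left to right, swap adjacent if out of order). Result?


After one pass: [24, 36, 19, 35, 41, 44, 18, 49]


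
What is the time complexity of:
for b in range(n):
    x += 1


Per nesting level: O(n) = O(n)
Complexity: O(n)


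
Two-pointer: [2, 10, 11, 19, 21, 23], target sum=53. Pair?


Two pointers: lo=0, hi=5
No pair sums to 53


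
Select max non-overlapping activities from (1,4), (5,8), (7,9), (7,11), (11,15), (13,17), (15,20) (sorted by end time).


Greedy: pick earliest-ending, then skip overlaps.
Selected (4 activities): [(1, 4), (5, 8), (11, 15), (15, 20)]


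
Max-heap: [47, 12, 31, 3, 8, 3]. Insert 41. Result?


Append 41: [47, 12, 31, 3, 8, 3, 41]
Bubble up: swap idx 6(41) with idx 2(31)
Result: [47, 12, 41, 3, 8, 3, 31]


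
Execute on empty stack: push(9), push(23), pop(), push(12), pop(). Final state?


push(9) -> [9]
push(23) -> [9, 23]
pop() returns 23 -> [9]
push(12) -> [9, 12]
pop() returns 12 -> [9]
Final stack (bottom to top): [9]


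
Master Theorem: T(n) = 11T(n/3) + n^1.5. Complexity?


a=11, b=3, c=1.5. log_3(11)=2.183 > c=1.5. Case 1: O(n^log_b(a)) = O(n^2.183)
Complexity: O(n^2.183)


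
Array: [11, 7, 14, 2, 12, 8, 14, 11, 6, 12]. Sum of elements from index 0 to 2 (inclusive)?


Prefix sums: [0, 11, 18, 32, 34, 46, 54, 68, 79, 85, 97]
Sum[0..2] = prefix[3] - prefix[0] = 32 - 0 = 32


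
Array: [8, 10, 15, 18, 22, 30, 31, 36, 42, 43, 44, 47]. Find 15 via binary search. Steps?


Search for 15:
[0,11] mid=5 arr[5]=30
[0,4] mid=2 arr[2]=15
Total: 2 comparisons


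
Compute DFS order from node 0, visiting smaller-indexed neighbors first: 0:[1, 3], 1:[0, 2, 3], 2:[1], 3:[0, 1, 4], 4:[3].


DFS stack-based: start with [0]
Visit order: [0, 1, 2, 3, 4]


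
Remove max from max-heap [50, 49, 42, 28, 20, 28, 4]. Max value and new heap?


Max = 50
Replace root with last, heapify down
Resulting heap: [49, 28, 42, 4, 20, 28]


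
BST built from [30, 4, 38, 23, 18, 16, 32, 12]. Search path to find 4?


BST root = 30
Search for 4: compare at each node
Path: [30, 4]


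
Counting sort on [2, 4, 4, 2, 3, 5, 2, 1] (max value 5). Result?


Count array: [0, 1, 3, 1, 2, 1]
Reconstruct: [1, 2, 2, 2, 3, 4, 4, 5]


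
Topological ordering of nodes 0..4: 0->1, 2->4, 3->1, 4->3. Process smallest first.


Kahn's algorithm, process smallest node first
Order: [0, 2, 4, 3, 1]


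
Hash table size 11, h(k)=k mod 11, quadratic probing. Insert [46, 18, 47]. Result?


Insertions: 46->slot 2; 18->slot 7; 47->slot 3
Table: [None, None, 46, 47, None, None, None, 18, None, None, None]


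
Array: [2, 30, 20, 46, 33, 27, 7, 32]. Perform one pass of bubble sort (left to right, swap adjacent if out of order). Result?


After one pass: [2, 20, 30, 33, 27, 7, 32, 46]


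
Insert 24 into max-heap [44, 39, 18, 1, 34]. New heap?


Append 24: [44, 39, 18, 1, 34, 24]
Bubble up: swap idx 5(24) with idx 2(18)
Result: [44, 39, 24, 1, 34, 18]


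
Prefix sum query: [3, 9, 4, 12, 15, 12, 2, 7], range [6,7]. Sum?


Prefix sums: [0, 3, 12, 16, 28, 43, 55, 57, 64]
Sum[6..7] = prefix[8] - prefix[6] = 64 - 55 = 9


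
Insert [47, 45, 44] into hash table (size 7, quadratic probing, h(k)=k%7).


Insertions: 47->slot 5; 45->slot 3; 44->slot 2
Table: [None, None, 44, 45, None, 47, None]


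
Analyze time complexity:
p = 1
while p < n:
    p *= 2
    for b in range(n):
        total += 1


Per nesting level: O(log n) * O(n) = O(n log n)
Complexity: O(n log n)


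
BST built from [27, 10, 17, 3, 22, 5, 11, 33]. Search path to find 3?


BST root = 27
Search for 3: compare at each node
Path: [27, 10, 3]


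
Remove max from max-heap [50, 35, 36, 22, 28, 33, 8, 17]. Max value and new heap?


Max = 50
Replace root with last, heapify down
Resulting heap: [36, 35, 33, 22, 28, 17, 8]


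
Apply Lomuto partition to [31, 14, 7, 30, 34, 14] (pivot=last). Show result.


Elements <= 14 go left of pivot.
Result: [14, 7, 14, 30, 34, 31], pivot at index 2


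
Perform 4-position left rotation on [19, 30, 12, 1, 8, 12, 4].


Left rotate by 4: [8, 12, 4, 19, 30, 12, 1]


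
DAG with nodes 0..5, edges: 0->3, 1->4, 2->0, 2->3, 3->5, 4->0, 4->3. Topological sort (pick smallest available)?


Kahn's algorithm, process smallest node first
Order: [1, 2, 4, 0, 3, 5]


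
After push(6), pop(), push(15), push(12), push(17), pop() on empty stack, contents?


push(6) -> [6]
pop() returns 6 -> []
push(15) -> [15]
push(12) -> [15, 12]
push(17) -> [15, 12, 17]
pop() returns 17 -> [15, 12]
Final stack (bottom to top): [15, 12]


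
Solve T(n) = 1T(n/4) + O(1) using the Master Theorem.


a=1, b=4, c=0. log_4(1)=0 = c=0. Case 2: O(n^c log n) = O(log n)
Complexity: O(log n)


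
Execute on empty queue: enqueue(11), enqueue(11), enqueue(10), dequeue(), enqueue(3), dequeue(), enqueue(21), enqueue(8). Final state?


enqueue(11) -> [11]
enqueue(11) -> [11, 11]
enqueue(10) -> [11, 11, 10]
dequeue() returns 11 -> [11, 10]
enqueue(3) -> [11, 10, 3]
dequeue() returns 11 -> [10, 3]
enqueue(21) -> [10, 3, 21]
enqueue(8) -> [10, 3, 21, 8]
Final queue (front to back): [10, 3, 21, 8]


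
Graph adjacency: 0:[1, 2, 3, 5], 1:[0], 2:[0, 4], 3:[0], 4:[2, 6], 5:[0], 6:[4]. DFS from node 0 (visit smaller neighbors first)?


DFS stack-based: start with [0]
Visit order: [0, 1, 2, 4, 6, 3, 5]


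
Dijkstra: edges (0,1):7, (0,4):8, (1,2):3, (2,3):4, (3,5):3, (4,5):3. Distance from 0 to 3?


Dijkstra from 0:
Distances: {0: 0, 1: 7, 2: 10, 3: 14, 4: 8, 5: 11}
Shortest distance to 3 = 14, path = [0, 1, 2, 3]


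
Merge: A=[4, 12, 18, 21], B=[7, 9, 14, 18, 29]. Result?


Compare heads, take smaller each step.
Merged: [4, 7, 9, 12, 14, 18, 18, 21, 29]


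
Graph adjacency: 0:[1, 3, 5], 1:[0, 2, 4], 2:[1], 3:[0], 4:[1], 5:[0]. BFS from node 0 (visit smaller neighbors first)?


BFS queue: start with [0]
Visit order: [0, 1, 3, 5, 2, 4]


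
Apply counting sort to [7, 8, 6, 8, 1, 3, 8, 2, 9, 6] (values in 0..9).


Count array: [0, 1, 1, 1, 0, 0, 2, 1, 3, 1]
Reconstruct: [1, 2, 3, 6, 6, 7, 8, 8, 8, 9]


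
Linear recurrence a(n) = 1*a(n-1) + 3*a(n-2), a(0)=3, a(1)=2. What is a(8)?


Build bottom-up:
...a(6)=251, a(7)=554, a(8)=1*554+3*251=1307


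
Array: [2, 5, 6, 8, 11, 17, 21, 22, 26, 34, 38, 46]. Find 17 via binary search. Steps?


Search for 17:
[0,11] mid=5 arr[5]=17
Total: 1 comparisons


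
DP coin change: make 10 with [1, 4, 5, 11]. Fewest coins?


dp[0]=0; dp[i]=1+min(dp[i-c] for c in coins)
...dp[5]=1, dp[6]=2, dp[7]=3, dp[8]=2, dp[9]=2, dp[10]=2
Minimum coins for 10 = 2


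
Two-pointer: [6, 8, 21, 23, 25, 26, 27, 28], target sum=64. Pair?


Two pointers: lo=0, hi=7
No pair sums to 64


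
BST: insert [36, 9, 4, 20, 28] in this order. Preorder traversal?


Root = 36; build tree by BST insertion.
Preorder traversal: [36, 9, 4, 20, 28]


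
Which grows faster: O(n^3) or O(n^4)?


cubic grows slower than quartic
O(n^3) is asymptotically smaller; O(n^4) grows faster


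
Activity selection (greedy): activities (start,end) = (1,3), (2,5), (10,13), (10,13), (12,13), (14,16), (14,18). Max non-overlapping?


Greedy: pick earliest-ending, then skip overlaps.
Selected (3 activities): [(1, 3), (10, 13), (14, 16)]


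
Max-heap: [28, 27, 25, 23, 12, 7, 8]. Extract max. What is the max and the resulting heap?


Max = 28
Replace root with last, heapify down
Resulting heap: [27, 23, 25, 8, 12, 7]


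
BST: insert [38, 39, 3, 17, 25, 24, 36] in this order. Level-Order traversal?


Root = 38; build tree by BST insertion.
Level-Order traversal: [38, 3, 39, 17, 25, 24, 36]


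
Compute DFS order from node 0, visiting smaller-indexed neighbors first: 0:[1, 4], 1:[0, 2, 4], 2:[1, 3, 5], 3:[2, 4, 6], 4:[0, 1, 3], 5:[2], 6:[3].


DFS stack-based: start with [0]
Visit order: [0, 1, 2, 3, 4, 6, 5]


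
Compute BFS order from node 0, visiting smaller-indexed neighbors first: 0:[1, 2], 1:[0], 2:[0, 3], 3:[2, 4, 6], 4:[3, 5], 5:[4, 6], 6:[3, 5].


BFS queue: start with [0]
Visit order: [0, 1, 2, 3, 4, 6, 5]


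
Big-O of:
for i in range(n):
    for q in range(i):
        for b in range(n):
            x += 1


Per nesting level: O(n) * O(n) [triangular over i] * O(n) = O(n^3)
Complexity: O(n^3)


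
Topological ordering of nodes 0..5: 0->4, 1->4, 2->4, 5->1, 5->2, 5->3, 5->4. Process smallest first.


Kahn's algorithm, process smallest node first
Order: [0, 5, 1, 2, 3, 4]


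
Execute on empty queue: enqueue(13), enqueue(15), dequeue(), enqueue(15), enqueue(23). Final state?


enqueue(13) -> [13]
enqueue(15) -> [13, 15]
dequeue() returns 13 -> [15]
enqueue(15) -> [15, 15]
enqueue(23) -> [15, 15, 23]
Final queue (front to back): [15, 15, 23]


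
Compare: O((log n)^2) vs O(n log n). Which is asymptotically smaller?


polylogarithmic grows slower than linearithmic
O((log n)^2) is asymptotically smaller; O(n log n) grows faster


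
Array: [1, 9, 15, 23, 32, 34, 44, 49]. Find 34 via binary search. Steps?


Search for 34:
[0,7] mid=3 arr[3]=23
[4,7] mid=5 arr[5]=34
Total: 2 comparisons


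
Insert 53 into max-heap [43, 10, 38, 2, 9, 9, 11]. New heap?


Append 53: [43, 10, 38, 2, 9, 9, 11, 53]
Bubble up: swap idx 7(53) with idx 3(2); swap idx 3(53) with idx 1(10); swap idx 1(53) with idx 0(43)
Result: [53, 43, 38, 10, 9, 9, 11, 2]


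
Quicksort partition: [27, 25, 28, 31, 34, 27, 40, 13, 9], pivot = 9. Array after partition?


Elements <= 9 go left of pivot.
Result: [9, 25, 28, 31, 34, 27, 40, 13, 27], pivot at index 0


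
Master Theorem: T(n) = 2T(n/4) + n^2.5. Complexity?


a=2, b=4, c=2.5. log_4(2)=0.5 < c=2.5. Case 3: O(n^c) = O(n^2.500)
Complexity: O(n^2.500)


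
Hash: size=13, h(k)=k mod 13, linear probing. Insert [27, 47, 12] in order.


Insertions: 27->slot 1; 47->slot 8; 12->slot 12
Table: [None, 27, None, None, None, None, None, None, 47, None, None, None, 12]


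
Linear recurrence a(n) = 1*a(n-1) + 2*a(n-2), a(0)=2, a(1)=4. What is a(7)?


Build bottom-up:
...a(5)=64, a(6)=128, a(7)=1*128+2*64=256


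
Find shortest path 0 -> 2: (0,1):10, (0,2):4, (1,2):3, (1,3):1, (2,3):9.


Dijkstra from 0:
Distances: {0: 0, 1: 7, 2: 4, 3: 8}
Shortest distance to 2 = 4, path = [0, 2]


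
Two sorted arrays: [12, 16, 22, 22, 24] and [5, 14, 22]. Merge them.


Compare heads, take smaller each step.
Merged: [5, 12, 14, 16, 22, 22, 22, 24]


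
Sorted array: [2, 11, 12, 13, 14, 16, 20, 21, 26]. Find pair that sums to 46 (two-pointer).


Two pointers: lo=0, hi=8
Found pair: (20, 26) summing to 46


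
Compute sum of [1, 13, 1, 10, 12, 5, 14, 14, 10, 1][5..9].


Prefix sums: [0, 1, 14, 15, 25, 37, 42, 56, 70, 80, 81]
Sum[5..9] = prefix[10] - prefix[5] = 81 - 37 = 44


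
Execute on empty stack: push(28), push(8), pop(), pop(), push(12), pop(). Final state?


push(28) -> [28]
push(8) -> [28, 8]
pop() returns 8 -> [28]
pop() returns 28 -> []
push(12) -> [12]
pop() returns 12 -> []
Final stack (bottom to top): []


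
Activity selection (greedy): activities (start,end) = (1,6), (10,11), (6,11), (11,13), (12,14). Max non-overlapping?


Greedy: pick earliest-ending, then skip overlaps.
Selected (3 activities): [(1, 6), (10, 11), (11, 13)]


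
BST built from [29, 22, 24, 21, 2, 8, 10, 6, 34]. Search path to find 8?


BST root = 29
Search for 8: compare at each node
Path: [29, 22, 21, 2, 8]


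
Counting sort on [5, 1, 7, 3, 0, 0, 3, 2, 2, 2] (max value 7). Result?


Count array: [2, 1, 3, 2, 0, 1, 0, 1]
Reconstruct: [0, 0, 1, 2, 2, 2, 3, 3, 5, 7]


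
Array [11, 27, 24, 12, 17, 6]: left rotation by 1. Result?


Left rotate by 1: [27, 24, 12, 17, 6, 11]


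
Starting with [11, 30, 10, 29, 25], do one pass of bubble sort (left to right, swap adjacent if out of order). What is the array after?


After one pass: [11, 10, 29, 25, 30]


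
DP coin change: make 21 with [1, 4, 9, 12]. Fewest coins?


dp[0]=0; dp[i]=1+min(dp[i-c] for c in coins)
...dp[16]=2, dp[17]=3, dp[18]=2, dp[19]=3, dp[20]=3, dp[21]=2
Minimum coins for 21 = 2


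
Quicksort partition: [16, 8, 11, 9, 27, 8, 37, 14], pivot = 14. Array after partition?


Elements <= 14 go left of pivot.
Result: [8, 11, 9, 8, 14, 16, 37, 27], pivot at index 4


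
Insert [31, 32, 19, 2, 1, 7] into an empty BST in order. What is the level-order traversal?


Root = 31; build tree by BST insertion.
Level-Order traversal: [31, 19, 32, 2, 1, 7]


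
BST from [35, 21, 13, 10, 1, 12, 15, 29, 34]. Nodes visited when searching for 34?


BST root = 35
Search for 34: compare at each node
Path: [35, 21, 29, 34]


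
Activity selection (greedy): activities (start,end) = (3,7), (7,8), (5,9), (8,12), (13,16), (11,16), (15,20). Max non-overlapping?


Greedy: pick earliest-ending, then skip overlaps.
Selected (4 activities): [(3, 7), (7, 8), (8, 12), (13, 16)]


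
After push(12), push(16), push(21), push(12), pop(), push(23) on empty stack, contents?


push(12) -> [12]
push(16) -> [12, 16]
push(21) -> [12, 16, 21]
push(12) -> [12, 16, 21, 12]
pop() returns 12 -> [12, 16, 21]
push(23) -> [12, 16, 21, 23]
Final stack (bottom to top): [12, 16, 21, 23]


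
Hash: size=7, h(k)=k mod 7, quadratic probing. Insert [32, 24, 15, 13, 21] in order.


Insertions: 32->slot 4; 24->slot 3; 15->slot 1; 13->slot 6; 21->slot 0
Table: [21, 15, None, 24, 32, None, 13]


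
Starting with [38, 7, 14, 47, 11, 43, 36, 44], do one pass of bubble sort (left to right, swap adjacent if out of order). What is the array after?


After one pass: [7, 14, 38, 11, 43, 36, 44, 47]


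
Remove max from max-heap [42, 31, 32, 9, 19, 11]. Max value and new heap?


Max = 42
Replace root with last, heapify down
Resulting heap: [32, 31, 11, 9, 19]


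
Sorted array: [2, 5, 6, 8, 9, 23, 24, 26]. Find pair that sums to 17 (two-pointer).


Two pointers: lo=0, hi=7
Found pair: (8, 9) summing to 17


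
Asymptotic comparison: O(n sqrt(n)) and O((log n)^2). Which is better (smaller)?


polylogarithmic grows slower than n^1.5
O((log n)^2) is asymptotically smaller; O(n sqrt(n)) grows faster


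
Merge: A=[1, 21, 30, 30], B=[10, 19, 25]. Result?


Compare heads, take smaller each step.
Merged: [1, 10, 19, 21, 25, 30, 30]


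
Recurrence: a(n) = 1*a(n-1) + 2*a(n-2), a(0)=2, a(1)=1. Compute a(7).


Build bottom-up:
...a(5)=31, a(6)=65, a(7)=1*65+2*31=127


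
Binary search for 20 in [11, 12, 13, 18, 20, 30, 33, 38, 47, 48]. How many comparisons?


Search for 20:
[0,9] mid=4 arr[4]=20
Total: 1 comparisons


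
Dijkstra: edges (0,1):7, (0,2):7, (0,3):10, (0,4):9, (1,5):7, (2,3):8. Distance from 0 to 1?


Dijkstra from 0:
Distances: {0: 0, 1: 7, 2: 7, 3: 10, 4: 9, 5: 14}
Shortest distance to 1 = 7, path = [0, 1]


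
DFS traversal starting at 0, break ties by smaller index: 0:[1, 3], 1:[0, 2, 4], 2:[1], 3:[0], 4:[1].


DFS stack-based: start with [0]
Visit order: [0, 1, 2, 4, 3]


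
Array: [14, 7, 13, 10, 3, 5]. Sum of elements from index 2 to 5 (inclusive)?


Prefix sums: [0, 14, 21, 34, 44, 47, 52]
Sum[2..5] = prefix[6] - prefix[2] = 52 - 21 = 31


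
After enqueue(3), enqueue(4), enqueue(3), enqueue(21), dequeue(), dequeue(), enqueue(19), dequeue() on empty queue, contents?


enqueue(3) -> [3]
enqueue(4) -> [3, 4]
enqueue(3) -> [3, 4, 3]
enqueue(21) -> [3, 4, 3, 21]
dequeue() returns 3 -> [4, 3, 21]
dequeue() returns 4 -> [3, 21]
enqueue(19) -> [3, 21, 19]
dequeue() returns 3 -> [21, 19]
Final queue (front to back): [21, 19]


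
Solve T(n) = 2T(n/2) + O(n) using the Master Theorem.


a=2, b=2, c=1. log_2(2)=1 = c=1. Case 2: O(n^c log n) = O(n log n)
Complexity: O(n log n)


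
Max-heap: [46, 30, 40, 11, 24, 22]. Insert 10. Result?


Append 10: [46, 30, 40, 11, 24, 22, 10]
Bubble up: no swaps needed
Result: [46, 30, 40, 11, 24, 22, 10]


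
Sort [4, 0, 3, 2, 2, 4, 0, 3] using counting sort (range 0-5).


Count array: [2, 0, 2, 2, 2, 0]
Reconstruct: [0, 0, 2, 2, 3, 3, 4, 4]


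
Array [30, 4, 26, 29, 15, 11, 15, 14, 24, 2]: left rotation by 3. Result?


Left rotate by 3: [29, 15, 11, 15, 14, 24, 2, 30, 4, 26]


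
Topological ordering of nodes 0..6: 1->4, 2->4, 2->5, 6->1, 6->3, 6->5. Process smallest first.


Kahn's algorithm, process smallest node first
Order: [0, 2, 6, 1, 3, 4, 5]


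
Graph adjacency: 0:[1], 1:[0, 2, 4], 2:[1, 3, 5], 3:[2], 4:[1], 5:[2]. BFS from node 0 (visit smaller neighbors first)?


BFS queue: start with [0]
Visit order: [0, 1, 2, 4, 3, 5]


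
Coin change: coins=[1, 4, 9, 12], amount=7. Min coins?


dp[0]=0; dp[i]=1+min(dp[i-c] for c in coins)
...dp[2]=2, dp[3]=3, dp[4]=1, dp[5]=2, dp[6]=3, dp[7]=4
Minimum coins for 7 = 4


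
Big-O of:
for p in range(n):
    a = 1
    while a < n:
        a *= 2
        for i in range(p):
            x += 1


Per nesting level: O(n) * O(log n) * O(n) [triangular over p] = O(n^2 log n)
Complexity: O(n^2 log n)


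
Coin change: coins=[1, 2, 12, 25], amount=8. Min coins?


dp[0]=0; dp[i]=1+min(dp[i-c] for c in coins)
...dp[3]=2, dp[4]=2, dp[5]=3, dp[6]=3, dp[7]=4, dp[8]=4
Minimum coins for 8 = 4


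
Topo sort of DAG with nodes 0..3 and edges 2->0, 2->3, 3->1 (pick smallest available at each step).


Kahn's algorithm, process smallest node first
Order: [2, 0, 3, 1]


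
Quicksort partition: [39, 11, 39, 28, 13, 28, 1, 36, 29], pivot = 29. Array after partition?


Elements <= 29 go left of pivot.
Result: [11, 28, 13, 28, 1, 29, 39, 36, 39], pivot at index 5


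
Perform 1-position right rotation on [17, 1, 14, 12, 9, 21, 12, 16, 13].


Right rotate by 1: [13, 17, 1, 14, 12, 9, 21, 12, 16]


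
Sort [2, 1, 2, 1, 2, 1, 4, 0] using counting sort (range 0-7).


Count array: [1, 3, 3, 0, 1, 0, 0, 0]
Reconstruct: [0, 1, 1, 1, 2, 2, 2, 4]


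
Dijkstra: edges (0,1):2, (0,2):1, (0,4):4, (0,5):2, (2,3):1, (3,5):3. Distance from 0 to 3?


Dijkstra from 0:
Distances: {0: 0, 1: 2, 2: 1, 3: 2, 4: 4, 5: 2}
Shortest distance to 3 = 2, path = [0, 2, 3]


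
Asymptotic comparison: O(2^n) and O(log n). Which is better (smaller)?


logarithmic grows slower than exponential
O(log n) is asymptotically smaller; O(2^n) grows faster


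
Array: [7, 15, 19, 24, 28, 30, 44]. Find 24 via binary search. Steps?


Search for 24:
[0,6] mid=3 arr[3]=24
Total: 1 comparisons


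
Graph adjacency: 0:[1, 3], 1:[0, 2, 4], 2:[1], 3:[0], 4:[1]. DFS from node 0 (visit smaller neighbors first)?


DFS stack-based: start with [0]
Visit order: [0, 1, 2, 4, 3]


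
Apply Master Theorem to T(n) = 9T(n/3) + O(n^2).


a=9, b=3, c=2. log_3(9)=2 = c=2. Case 2: O(n^c log n) = O(n^2 log n)
Complexity: O(n^2 log n)


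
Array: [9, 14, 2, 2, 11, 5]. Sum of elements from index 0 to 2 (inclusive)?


Prefix sums: [0, 9, 23, 25, 27, 38, 43]
Sum[0..2] = prefix[3] - prefix[0] = 25 - 0 = 25


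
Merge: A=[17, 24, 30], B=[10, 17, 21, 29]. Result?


Compare heads, take smaller each step.
Merged: [10, 17, 17, 21, 24, 29, 30]


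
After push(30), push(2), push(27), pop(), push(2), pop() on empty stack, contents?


push(30) -> [30]
push(2) -> [30, 2]
push(27) -> [30, 2, 27]
pop() returns 27 -> [30, 2]
push(2) -> [30, 2, 2]
pop() returns 2 -> [30, 2]
Final stack (bottom to top): [30, 2]


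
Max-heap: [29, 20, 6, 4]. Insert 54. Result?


Append 54: [29, 20, 6, 4, 54]
Bubble up: swap idx 4(54) with idx 1(20); swap idx 1(54) with idx 0(29)
Result: [54, 29, 6, 4, 20]


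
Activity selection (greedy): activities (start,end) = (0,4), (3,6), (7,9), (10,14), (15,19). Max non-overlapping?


Greedy: pick earliest-ending, then skip overlaps.
Selected (4 activities): [(0, 4), (7, 9), (10, 14), (15, 19)]


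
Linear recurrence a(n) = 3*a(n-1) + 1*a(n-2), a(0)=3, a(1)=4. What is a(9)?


Build bottom-up:
...a(7)=5836, a(8)=19275, a(9)=3*19275+1*5836=63661


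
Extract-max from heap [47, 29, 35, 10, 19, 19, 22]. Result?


Max = 47
Replace root with last, heapify down
Resulting heap: [35, 29, 22, 10, 19, 19]


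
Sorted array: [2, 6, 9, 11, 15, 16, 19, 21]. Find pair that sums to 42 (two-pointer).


Two pointers: lo=0, hi=7
No pair sums to 42


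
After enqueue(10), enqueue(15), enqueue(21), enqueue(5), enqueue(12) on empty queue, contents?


enqueue(10) -> [10]
enqueue(15) -> [10, 15]
enqueue(21) -> [10, 15, 21]
enqueue(5) -> [10, 15, 21, 5]
enqueue(12) -> [10, 15, 21, 5, 12]
Final queue (front to back): [10, 15, 21, 5, 12]


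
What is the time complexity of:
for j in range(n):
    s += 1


Per nesting level: O(n) = O(n)
Complexity: O(n)


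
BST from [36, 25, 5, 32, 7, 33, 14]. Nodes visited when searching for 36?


BST root = 36
Search for 36: compare at each node
Path: [36]


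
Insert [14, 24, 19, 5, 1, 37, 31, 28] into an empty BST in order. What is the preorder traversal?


Root = 14; build tree by BST insertion.
Preorder traversal: [14, 5, 1, 24, 19, 37, 31, 28]


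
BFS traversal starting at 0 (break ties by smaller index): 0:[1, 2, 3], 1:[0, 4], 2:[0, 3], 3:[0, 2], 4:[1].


BFS queue: start with [0]
Visit order: [0, 1, 2, 3, 4]


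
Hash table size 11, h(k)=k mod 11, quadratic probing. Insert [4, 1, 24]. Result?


Insertions: 4->slot 4; 1->slot 1; 24->slot 2
Table: [None, 1, 24, None, 4, None, None, None, None, None, None]


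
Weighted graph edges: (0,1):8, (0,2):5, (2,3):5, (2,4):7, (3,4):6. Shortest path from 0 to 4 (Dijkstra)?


Dijkstra from 0:
Distances: {0: 0, 1: 8, 2: 5, 3: 10, 4: 12}
Shortest distance to 4 = 12, path = [0, 2, 4]


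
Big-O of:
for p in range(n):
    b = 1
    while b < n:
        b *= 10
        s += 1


Per nesting level: O(n) * O(log n) = O(n log n)
Complexity: O(n log n)


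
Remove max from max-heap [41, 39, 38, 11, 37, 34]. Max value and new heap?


Max = 41
Replace root with last, heapify down
Resulting heap: [39, 37, 38, 11, 34]


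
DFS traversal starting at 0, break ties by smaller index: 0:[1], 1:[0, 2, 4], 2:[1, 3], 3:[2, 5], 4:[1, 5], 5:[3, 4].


DFS stack-based: start with [0]
Visit order: [0, 1, 2, 3, 5, 4]


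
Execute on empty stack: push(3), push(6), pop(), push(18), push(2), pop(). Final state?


push(3) -> [3]
push(6) -> [3, 6]
pop() returns 6 -> [3]
push(18) -> [3, 18]
push(2) -> [3, 18, 2]
pop() returns 2 -> [3, 18]
Final stack (bottom to top): [3, 18]


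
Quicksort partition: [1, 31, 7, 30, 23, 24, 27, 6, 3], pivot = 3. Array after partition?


Elements <= 3 go left of pivot.
Result: [1, 3, 7, 30, 23, 24, 27, 6, 31], pivot at index 1


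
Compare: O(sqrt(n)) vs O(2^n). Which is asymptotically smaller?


sublinear grows slower than exponential
O(sqrt(n)) is asymptotically smaller; O(2^n) grows faster


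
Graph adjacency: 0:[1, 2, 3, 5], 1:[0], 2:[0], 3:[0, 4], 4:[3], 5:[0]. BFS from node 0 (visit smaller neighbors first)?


BFS queue: start with [0]
Visit order: [0, 1, 2, 3, 5, 4]


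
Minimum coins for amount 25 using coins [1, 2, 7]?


dp[0]=0; dp[i]=1+min(dp[i-c] for c in coins)
...dp[20]=5, dp[21]=3, dp[22]=4, dp[23]=4, dp[24]=5, dp[25]=5
Minimum coins for 25 = 5


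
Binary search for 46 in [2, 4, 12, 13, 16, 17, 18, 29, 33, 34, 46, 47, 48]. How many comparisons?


Search for 46:
[0,12] mid=6 arr[6]=18
[7,12] mid=9 arr[9]=34
[10,12] mid=11 arr[11]=47
[10,10] mid=10 arr[10]=46
Total: 4 comparisons
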